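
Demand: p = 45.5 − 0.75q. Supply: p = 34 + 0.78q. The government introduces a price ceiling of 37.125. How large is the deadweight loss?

9.42

Competitive equilibrium: 45.5 − 0.75q = 34 + 0.78q → q* = 7.5163, p* = 39.8627.
At the ceiling p = 37.125, quantity supplied = (37.125 − 34)/0.78 = 4.0064.
Willingness to pay at q' = 4.0064: 45.5 − 0.75·4.0064 = 42.4952.
Δq = 7.5163 − 4.0064 = 3.5099; wedge = 42.4952 − 37.125 = 5.3702.
Welfare loss = ½ × 3.5099 × 5.3702 = 9.42.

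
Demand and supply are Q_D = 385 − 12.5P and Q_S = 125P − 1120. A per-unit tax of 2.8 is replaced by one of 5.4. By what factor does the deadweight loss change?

In inverse form: demand P = 30.8 − 0.08Q, supply P = 8.96 + 0.008Q.
Competitive equilibrium: 30.8 − 0.08Q = 8.96 + 0.008Q → Q* = 248.1818, P* = 10.9455.
For a per-unit tax t: ΔQ = t/0.088, so DWL = ½·t·(t/0.088) = t²/0.176.
At t = 2.8: DWL = 44.545. At t = 5.4: DWL = 165.682.
Ratio = (5.4/2.8)² = 3.719.

3.719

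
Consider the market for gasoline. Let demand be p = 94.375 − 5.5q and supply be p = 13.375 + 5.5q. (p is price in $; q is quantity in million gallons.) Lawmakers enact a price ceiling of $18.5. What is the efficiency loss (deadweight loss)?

$227.53 million

Competitive equilibrium: 94.375 − 5.5q = 13.375 + 5.5q → q* = 7.3636, p* = 53.875.
At the ceiling p = 18.5, quantity supplied = (18.5 − 13.375)/5.5 = 0.9318.
Willingness to pay at q' = 0.9318: 94.375 − 5.5·0.9318 = 89.2501.
Δq = 7.3636 − 0.9318 = 6.4318; wedge = 89.2501 − 18.5 = 70.7501.
The triangle = ½ × 6.4318 × 70.7501 = $227.53 million.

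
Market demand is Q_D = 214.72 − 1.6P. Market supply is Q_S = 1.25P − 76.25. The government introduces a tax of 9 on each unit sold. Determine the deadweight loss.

28.42

In inverse form: demand P = 134.2 − 0.625Q, supply P = 61 + 0.8Q.
Competitive equilibrium: 134.2 − 0.625Q = 61 + 0.8Q → Q* = 51.3684, P* = 102.0947.
With the tax, the buyer price exceeds the seller price by 9: (134.2 − 0.625Q) − (61 + 0.8Q) = 9 → Q' = 45.0526.
ΔQ = 51.3684 − 45.0526 = 6.3158; the wedge equals the tax, 9.
Welfare loss = ½ × 6.3158 × 9 = 28.42.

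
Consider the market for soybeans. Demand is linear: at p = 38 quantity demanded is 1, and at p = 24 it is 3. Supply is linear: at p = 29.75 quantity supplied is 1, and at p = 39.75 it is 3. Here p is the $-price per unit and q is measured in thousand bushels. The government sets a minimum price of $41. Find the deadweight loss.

$7.47 thousand

Demand slope = (24 − 38)/(3 − 1) = −7, so p = 45 − 7q.
Supply slope = (39.75 − 29.75)/(3 − 1) = 5, so p = 24.75 + 5q.
Competitive equilibrium: 45 − 7q = 24.75 + 5q → q* = 1.6875, p* = 33.1875.
At the floor p = 41, quantity demanded = (45 − 41)/7 = 0.5714.
Sellers' marginal cost at q' = 0.5714: 24.75 + 5·0.5714 = 27.607.
Δq = 1.6875 − 0.5714 = 1.1161; wedge = 41 − 27.607 = 13.393.
DWL = ½ × 1.1161 × 13.393 = $7.47 thousand.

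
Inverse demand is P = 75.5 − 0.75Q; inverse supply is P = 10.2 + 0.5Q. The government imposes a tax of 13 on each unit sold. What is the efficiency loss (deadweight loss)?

67.60

Competitive equilibrium: 75.5 − 0.75Q = 10.2 + 0.5Q → Q* = 52.24, P* = 36.32.
With the tax, the buyer price exceeds the seller price by 13: (75.5 − 0.75Q) − (10.2 + 0.5Q) = 13 → Q' = 41.84.
ΔQ = 52.24 − 41.84 = 10.4; the wedge equals the tax, 13.
Deadweight loss = ½ × 10.4 × 13 = 67.60.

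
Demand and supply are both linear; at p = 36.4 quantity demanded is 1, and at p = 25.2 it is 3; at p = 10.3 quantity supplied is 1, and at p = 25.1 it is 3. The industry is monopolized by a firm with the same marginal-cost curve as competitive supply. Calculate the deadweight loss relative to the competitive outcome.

5.33

Demand slope = (25.2 − 36.4)/(3 − 1) = −5.6, so p = 42 − 5.6q.
Supply slope = (25.1 − 10.3)/(3 − 1) = 7.4, so p = 2.9 + 7.4q.
Competitive equilibrium: 42 − 5.6q = 2.9 + 7.4q → q* = 3.0077, p* = 25.1569.
Marginal revenue: MR = 42 − 11.2q. Set MR = MC: 42 − 11.2q = 2.9 + 7.4q → q_m = 2.1022.
Price p_m = 42 − 5.6·2.1022 = 30.2277; MC(q_m) = 2.9 + 7.4·2.1022 = 18.4563.
Competitive q* = 3.0077, so Δq = 0.9055; wedge = 30.2277 − 18.4563 = 11.7714.
DWL = ½ × 0.9055 × 11.7714 = 5.33.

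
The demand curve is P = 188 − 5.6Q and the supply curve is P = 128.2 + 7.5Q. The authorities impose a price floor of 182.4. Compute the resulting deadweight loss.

83.24

Competitive equilibrium: 188 − 5.6Q = 128.2 + 7.5Q → Q* = 4.5649, P* = 162.4366.
At the floor P = 182.4, quantity demanded = (188 − 182.4)/5.6 = 1.
Sellers' marginal cost at Q' = 1: 128.2 + 7.5·1 = 135.7.
ΔQ = 4.5649 − 1 = 3.5649; wedge = 182.4 − 135.7 = 46.7.
DWL = ½ × 3.5649 × 46.7 = 83.24.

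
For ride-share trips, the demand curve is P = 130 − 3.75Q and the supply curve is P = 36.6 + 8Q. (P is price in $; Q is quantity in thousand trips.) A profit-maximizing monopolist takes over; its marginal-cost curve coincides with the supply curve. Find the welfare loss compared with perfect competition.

$21.73 thousand

Competitive equilibrium: 130 − 3.75Q = 36.6 + 8Q → Q* = 7.9489, P* = 100.1915.
Marginal revenue: MR = 130 − 7.5Q. Set MR = MC: 130 − 7.5Q = 36.6 + 8Q → Q_m = 6.0258.
Price P_m = 130 − 3.75·6.0258 = 107.4033; MC(Q_m) = 36.6 + 8·6.0258 = 84.8064.
Competitive Q* = 7.9489, so ΔQ = 1.9231; wedge = 107.4033 − 84.8064 = 22.5969.
DWL = ½ × 1.9231 × 22.5969 = $21.73 thousand.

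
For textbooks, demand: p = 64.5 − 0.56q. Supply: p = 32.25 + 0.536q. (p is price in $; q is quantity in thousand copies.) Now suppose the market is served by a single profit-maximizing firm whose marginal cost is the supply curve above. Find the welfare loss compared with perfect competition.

Competitive equilibrium: 64.5 − 0.56q = 32.25 + 0.536q → q* = 29.4252, p* = 48.0219.
Marginal revenue: MR = 64.5 − 1.12q. Set MR = MC: 64.5 − 1.12q = 32.25 + 0.536q → q_m = 19.4746.
Price p_m = 64.5 − 0.56·19.4746 = 53.5942; MC(q_m) = 32.25 + 0.536·19.4746 = 42.6884.
Competitive q* = 29.4252, so Δq = 9.9506; wedge = 53.5942 − 42.6884 = 10.9058.
The triangle = ½ × 9.9506 × 10.9058 = $54.26 thousand.

$54.26 thousand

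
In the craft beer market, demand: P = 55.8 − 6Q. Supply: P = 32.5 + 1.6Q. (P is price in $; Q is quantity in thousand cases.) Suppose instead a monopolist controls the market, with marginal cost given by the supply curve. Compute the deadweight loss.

Competitive equilibrium: 55.8 − 6Q = 32.5 + 1.6Q → Q* = 3.0658, P* = 37.4053.
Marginal revenue: MR = 55.8 − 12Q. Set MR = MC: 55.8 − 12Q = 32.5 + 1.6Q → Q_m = 1.7132.
Price P_m = 55.8 − 6·1.7132 = 45.5208; MC(Q_m) = 32.5 + 1.6·1.7132 = 35.2411.
Competitive Q* = 3.0658, so ΔQ = 1.3526; wedge = 45.5208 − 35.2411 = 10.2797.
DWL = ½ × 1.3526 × 10.2797 = $6.95 thousand.

$6.95 thousand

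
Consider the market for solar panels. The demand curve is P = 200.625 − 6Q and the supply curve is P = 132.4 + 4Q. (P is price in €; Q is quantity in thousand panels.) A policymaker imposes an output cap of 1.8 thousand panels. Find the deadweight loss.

€126.13 thousand

Competitive equilibrium: 200.625 − 6Q = 132.4 + 4Q → Q* = 6.8225, P* = 159.69.
At Q = 1.8: demand price = 200.625 − 6·1.8 = 189.825; supply price = 132.4 + 4·1.8 = 139.6.
ΔQ = 6.8225 − 1.8 = 5.0225; wedge = 189.825 − 139.6 = 50.225.
The triangle = ½ × 5.0225 × 50.225 = €126.13 thousand.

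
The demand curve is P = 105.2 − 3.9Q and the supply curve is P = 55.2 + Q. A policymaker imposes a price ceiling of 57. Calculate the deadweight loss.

Competitive equilibrium: 105.2 − 3.9Q = 55.2 + Q → Q* = 10.2041, P* = 65.4041.
At the ceiling P = 57, quantity supplied = (57 − 55.2)/1 = 1.8.
Willingness to pay at Q' = 1.8: 105.2 − 3.9·1.8 = 98.18.
ΔQ = 10.2041 − 1.8 = 8.4041; wedge = 98.18 − 57 = 41.18.
DWL = ½ × 8.4041 × 41.18 = 173.04.

173.04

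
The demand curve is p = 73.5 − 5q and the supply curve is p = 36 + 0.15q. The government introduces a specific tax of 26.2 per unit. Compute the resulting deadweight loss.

66.64

Competitive equilibrium: 73.5 − 5q = 36 + 0.15q → q* = 7.2816, p* = 37.0922.
With the tax, the buyer price exceeds the seller price by 26.2: (73.5 − 5q) − (36 + 0.15q) = 26.2 → q' = 2.1942.
Δq = 7.2816 − 2.1942 = 5.0874; the wedge equals the tax, 26.2.
DWL = ½ × 5.0874 × 26.2 = 66.64.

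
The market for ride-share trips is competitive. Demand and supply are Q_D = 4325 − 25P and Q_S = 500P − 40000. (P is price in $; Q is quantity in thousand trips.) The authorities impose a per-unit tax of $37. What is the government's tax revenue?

$49333.33 thousand

In inverse form: demand P = 173 − 0.04Q, supply P = 80 + 0.002Q.
Competitive equilibrium: 173 − 0.04Q = 80 + 0.002Q → Q* = 2214.2857, P* = 84.4286.
With the tax, the buyer price exceeds the seller price by 37: (173 − 0.04Q) − (80 + 0.002Q) = 37 → Q' = 1333.3333.
Tax revenue = 37 × 1333.3333 = $49333.33 thousand.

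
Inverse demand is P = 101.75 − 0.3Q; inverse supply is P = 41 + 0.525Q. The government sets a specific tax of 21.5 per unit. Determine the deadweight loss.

280.15

Competitive equilibrium: 101.75 − 0.3Q = 41 + 0.525Q → Q* = 73.6364, P* = 79.6591.
With the tax, the buyer price exceeds the seller price by 21.5: (101.75 − 0.3Q) − (41 + 0.525Q) = 21.5 → Q' = 47.5758.
ΔQ = 73.6364 − 47.5758 = 26.0606; the wedge equals the tax, 21.5.
DWL = ½ × 26.0606 × 21.5 = 280.15.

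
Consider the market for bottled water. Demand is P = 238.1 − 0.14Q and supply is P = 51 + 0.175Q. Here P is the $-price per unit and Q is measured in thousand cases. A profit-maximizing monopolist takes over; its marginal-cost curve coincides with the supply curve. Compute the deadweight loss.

Competitive equilibrium: 238.1 − 0.14Q = 51 + 0.175Q → Q* = 593.96825, P* = 154.94444.
Marginal revenue: MR = 238.1 − 0.28Q. Set MR = MC: 238.1 − 0.28Q = 51 + 0.175Q → Q_m = 411.20879.
Price P_m = 238.1 − 0.14·411.20879 = 180.53077; MC(Q_m) = 51 + 0.175·411.20879 = 122.96154.
Competitive Q* = 593.96825, so ΔQ = 182.75946; wedge = 180.53077 − 122.96154 = 57.56923.
DWL = ½ × 182.75946 × 57.56923 = $5260.66 thousand.

$5260.66 thousand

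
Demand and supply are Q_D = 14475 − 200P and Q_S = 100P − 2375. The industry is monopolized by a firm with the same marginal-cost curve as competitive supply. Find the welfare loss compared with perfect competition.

4925.81

In inverse form: demand P = 72.375 − 0.005Q, supply P = 23.75 + 0.01Q.
Competitive equilibrium: 72.375 − 0.005Q = 23.75 + 0.01Q → Q* = 3241.66667, P* = 56.16667.
Marginal revenue: MR = 72.375 − 0.01Q. Set MR = MC: 72.375 − 0.01Q = 23.75 + 0.01Q → Q_m = 2431.25.
Price P_m = 72.375 − 0.005·2431.25 = 60.21875; MC(Q_m) = 23.75 + 0.01·2431.25 = 48.0625.
Competitive Q* = 3241.66667, so ΔQ = 810.41667; wedge = 60.21875 − 48.0625 = 12.15625.
DWL = ½ × 810.41667 × 12.15625 = 4925.81.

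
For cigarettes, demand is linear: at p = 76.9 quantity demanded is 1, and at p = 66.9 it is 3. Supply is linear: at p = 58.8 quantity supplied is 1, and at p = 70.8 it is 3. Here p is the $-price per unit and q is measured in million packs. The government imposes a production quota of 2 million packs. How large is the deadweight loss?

Demand slope = (66.9 − 76.9)/(3 − 1) = −5, so p = 81.9 − 5q.
Supply slope = (70.8 − 58.8)/(3 − 1) = 6, so p = 52.8 + 6q.
Competitive equilibrium: 81.9 − 5q = 52.8 + 6q → q* = 2.6455, p* = 68.6727.
At q = 2: demand price = 81.9 − 5·2 = 71.9; supply price = 52.8 + 6·2 = 64.8.
Δq = 2.6455 − 2 = 0.6455; wedge = 71.9 − 64.8 = 7.1.
Welfare loss = ½ × 0.6455 × 7.1 = $2.29 million.

$2.29 million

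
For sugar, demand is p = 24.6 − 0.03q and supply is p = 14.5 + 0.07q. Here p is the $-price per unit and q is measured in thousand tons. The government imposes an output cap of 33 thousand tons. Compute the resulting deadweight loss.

Competitive equilibrium: 24.6 − 0.03q = 14.5 + 0.07q → q* = 101, p* = 21.57.
At q = 33: demand price = 24.6 − 0.03·33 = 23.61; supply price = 14.5 + 0.07·33 = 16.81.
Δq = 101 − 33 = 68; wedge = 23.61 − 16.81 = 6.8.
Welfare loss = ½ × 68 × 6.8 = $231.20 thousand.

$231.20 thousand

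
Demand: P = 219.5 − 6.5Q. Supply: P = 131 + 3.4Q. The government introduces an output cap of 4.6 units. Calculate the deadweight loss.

93.21

Competitive equilibrium: 219.5 − 6.5Q = 131 + 3.4Q → Q* = 8.9394, P* = 161.3939.
At Q = 4.6: demand price = 219.5 − 6.5·4.6 = 189.6; supply price = 131 + 3.4·4.6 = 146.64.
ΔQ = 8.9394 − 4.6 = 4.3394; wedge = 189.6 − 146.64 = 42.96.
Deadweight loss = ½ × 4.3394 × 42.96 = 93.21.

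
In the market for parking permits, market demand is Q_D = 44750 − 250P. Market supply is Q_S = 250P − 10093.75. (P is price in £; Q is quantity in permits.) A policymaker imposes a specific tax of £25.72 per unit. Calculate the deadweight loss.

In inverse form: demand P = 179 − 0.004Q, supply P = 40.375 + 0.004Q.
Competitive equilibrium: 179 − 0.004Q = 40.375 + 0.004Q → Q* = 17328.125, P* = 109.6875.
With the tax, the buyer price exceeds the seller price by 25.72: (179 − 0.004Q) − (40.375 + 0.004Q) = 25.72 → Q' = 14113.125.
ΔQ = 17328.125 − 14113.125 = 3215; the wedge equals the tax, 25.72.
DWL = ½ × 3215 × 25.72 = £41344.90.

£41344.90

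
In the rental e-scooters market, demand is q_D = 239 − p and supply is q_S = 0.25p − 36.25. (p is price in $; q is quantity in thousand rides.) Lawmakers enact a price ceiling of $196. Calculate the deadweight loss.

$91.51 thousand

In inverse form: demand p = 239 − q, supply p = 145 + 4q.
Competitive equilibrium: 239 − q = 145 + 4q → q* = 18.8, p* = 220.2.
At the ceiling p = 196, quantity supplied = (196 − 145)/4 = 12.75.
Willingness to pay at q' = 12.75: 239 − 1·12.75 = 226.25.
Δq = 18.8 − 12.75 = 6.05; wedge = 226.25 − 196 = 30.25.
Welfare loss = ½ × 6.05 × 30.25 = $91.51 thousand.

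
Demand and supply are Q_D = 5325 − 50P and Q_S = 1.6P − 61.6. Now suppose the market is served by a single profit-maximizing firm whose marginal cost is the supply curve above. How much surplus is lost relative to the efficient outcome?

3.24

In inverse form: demand P = 106.5 − 0.02Q, supply P = 38.5 + 0.625Q.
Competitive equilibrium: 106.5 − 0.02Q = 38.5 + 0.625Q → Q* = 105.4264, P* = 104.3915.
Marginal revenue: MR = 106.5 − 0.04Q. Set MR = MC: 106.5 − 0.04Q = 38.5 + 0.625Q → Q_m = 102.2556.
Price P_m = 106.5 − 0.02·102.2556 = 104.4549; MC(Q_m) = 38.5 + 0.625·102.2556 = 102.4098.
Competitive Q* = 105.4264, so ΔQ = 3.1708; wedge = 104.4549 − 102.4098 = 2.0451.
The triangle = ½ × 3.1708 × 2.0451 = 3.24.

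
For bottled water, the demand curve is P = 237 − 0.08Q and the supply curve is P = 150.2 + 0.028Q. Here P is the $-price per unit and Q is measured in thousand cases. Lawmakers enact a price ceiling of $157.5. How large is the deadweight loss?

$15921.23 thousand

Competitive equilibrium: 237 − 0.08Q = 150.2 + 0.028Q → Q* = 803.7037, P* = 172.7037.
At the ceiling P = 157.5, quantity supplied = (157.5 − 150.2)/0.028 = 260.71429.
Willingness to pay at Q' = 260.71429: 237 − 0.08·260.71429 = 216.14286.
ΔQ = 803.7037 − 260.71429 = 542.98941; wedge = 216.14286 − 157.5 = 58.64286.
Deadweight loss = ½ × 542.98941 × 58.64286 = $15921.23 thousand.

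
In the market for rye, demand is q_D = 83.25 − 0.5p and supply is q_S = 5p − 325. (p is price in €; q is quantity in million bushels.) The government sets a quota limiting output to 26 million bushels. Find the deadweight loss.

€446.02 million

In inverse form: demand p = 166.5 − 2q, supply p = 65 + 0.2q.
Competitive equilibrium: 166.5 − 2q = 65 + 0.2q → q* = 46.1364, p* = 74.2273.
At q = 26: demand price = 166.5 − 2·26 = 114.5; supply price = 65 + 0.2·26 = 70.2.
Δq = 46.1364 − 26 = 20.1364; wedge = 114.5 − 70.2 = 44.3.
Deadweight loss = ½ × 20.1364 × 44.3 = €446.02 million.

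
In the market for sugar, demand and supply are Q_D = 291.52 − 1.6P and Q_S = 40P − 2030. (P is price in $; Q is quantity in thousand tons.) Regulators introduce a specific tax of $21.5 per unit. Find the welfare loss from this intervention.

$355.58 thousand

In inverse form: demand P = 182.2 − 0.625Q, supply P = 50.75 + 0.025Q.
Competitive equilibrium: 182.2 − 0.625Q = 50.75 + 0.025Q → Q* = 202.2308, P* = 55.8058.
With the tax, the buyer price exceeds the seller price by 21.5: (182.2 − 0.625Q) − (50.75 + 0.025Q) = 21.5 → Q' = 169.1538.
ΔQ = 202.2308 − 169.1538 = 33.077; the wedge equals the tax, 21.5.
Welfare loss = ½ × 33.077 × 21.5 = $355.58 thousand.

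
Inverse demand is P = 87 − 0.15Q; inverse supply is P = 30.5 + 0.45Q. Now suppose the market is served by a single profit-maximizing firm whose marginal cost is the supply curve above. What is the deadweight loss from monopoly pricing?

106.41

Competitive equilibrium: 87 − 0.15Q = 30.5 + 0.45Q → Q* = 94.1667, P* = 72.875.
Marginal revenue: MR = 87 − 0.3Q. Set MR = MC: 87 − 0.3Q = 30.5 + 0.45Q → Q_m = 75.3333.
Price P_m = 87 − 0.15·75.3333 = 75.7; MC(Q_m) = 30.5 + 0.45·75.3333 = 64.4.
Competitive Q* = 94.1667, so ΔQ = 18.8334; wedge = 75.7 − 64.4 = 11.3.
The triangle = ½ × 18.8334 × 11.3 = 106.41.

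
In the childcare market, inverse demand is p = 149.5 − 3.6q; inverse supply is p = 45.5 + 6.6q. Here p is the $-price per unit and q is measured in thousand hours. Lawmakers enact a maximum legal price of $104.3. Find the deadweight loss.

$8.45 thousand

Competitive equilibrium: 149.5 − 3.6q = 45.5 + 6.6q → q* = 10.1961, p* = 112.7941.
At the ceiling p = 104.3, quantity supplied = (104.3 − 45.5)/6.6 = 8.9091.
Willingness to pay at q' = 8.9091: 149.5 − 3.6·8.9091 = 117.4272.
Δq = 10.1961 − 8.9091 = 1.287; wedge = 117.4272 − 104.3 = 13.1272.
Deadweight loss = ½ × 1.287 × 13.1272 = $8.45 thousand.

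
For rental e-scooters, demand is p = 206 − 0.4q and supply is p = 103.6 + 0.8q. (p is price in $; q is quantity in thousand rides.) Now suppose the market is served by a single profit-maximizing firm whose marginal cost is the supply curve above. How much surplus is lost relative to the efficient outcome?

$273.07 thousand

Competitive equilibrium: 206 − 0.4q = 103.6 + 0.8q → q* = 85.3333, p* = 171.8667.
Marginal revenue: MR = 206 − 0.8q. Set MR = MC: 206 − 0.8q = 103.6 + 0.8q → q_m = 64.
Price p_m = 206 − 0.4·64 = 180.4; MC(q_m) = 103.6 + 0.8·64 = 154.8.
Competitive q* = 85.3333, so Δq = 21.3333; wedge = 180.4 − 154.8 = 25.6.
DWL = ½ × 21.3333 × 25.6 = $273.07 thousand.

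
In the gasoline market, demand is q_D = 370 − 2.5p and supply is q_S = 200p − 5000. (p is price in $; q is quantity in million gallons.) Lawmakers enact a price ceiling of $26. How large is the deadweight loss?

In inverse form: demand p = 148 − 0.4q, supply p = 25 + 0.005q.
Competitive equilibrium: 148 − 0.4q = 25 + 0.005q → q* = 303.7037, p* = 26.5185.
At the ceiling p = 26, quantity supplied = (26 − 25)/0.005 = 200.
Willingness to pay at q' = 200: 148 − 0.4·200 = 68.
Δq = 303.7037 − 200 = 103.7037; wedge = 68 − 26 = 42.
Deadweight loss = ½ × 103.7037 × 42 = $2177.78 million.

$2177.78 million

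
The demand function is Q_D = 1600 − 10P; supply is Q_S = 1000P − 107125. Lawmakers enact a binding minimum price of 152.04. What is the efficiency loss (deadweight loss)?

9951.55

In inverse form: demand P = 160 − 0.1Q, supply P = 107.125 + 0.001Q.
Competitive equilibrium: 160 − 0.1Q = 107.125 + 0.001Q → Q* = 523.5149, P* = 107.6485.
At the floor P = 152.04, quantity demanded = (160 − 152.04)/0.1 = 79.6.
Sellers' marginal cost at Q' = 79.6: 107.125 + 0.001·79.6 = 107.2046.
ΔQ = 523.5149 − 79.6 = 443.9149; wedge = 152.04 − 107.2046 = 44.8354.
Deadweight loss = ½ × 443.9149 × 44.8354 = 9951.55.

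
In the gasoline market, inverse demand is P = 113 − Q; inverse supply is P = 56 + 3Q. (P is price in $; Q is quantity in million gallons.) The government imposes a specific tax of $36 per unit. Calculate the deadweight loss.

$162 million

Competitive equilibrium: 113 − Q = 56 + 3Q → Q* = 14.25, P* = 98.75.
With the tax, the buyer price exceeds the seller price by 36: (113 − Q) − (56 + 3Q) = 36 → Q' = 5.25.
ΔQ = 14.25 − 5.25 = 9; the wedge equals the tax, 36.
Welfare loss = ½ × 9 × 36 = $162 million.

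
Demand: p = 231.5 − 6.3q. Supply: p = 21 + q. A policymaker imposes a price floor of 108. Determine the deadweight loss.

Competitive equilibrium: 231.5 − 6.3q = 21 + q → q* = 28.8356, p* = 49.8356.
At the floor p = 108, quantity demanded = (231.5 − 108)/6.3 = 19.6032.
Sellers' marginal cost at q' = 19.6032: 21 + 1·19.6032 = 40.6032.
Δq = 28.8356 − 19.6032 = 9.2324; wedge = 108 − 40.6032 = 67.3968.
DWL = ½ × 9.2324 × 67.3968 = 311.12.

311.12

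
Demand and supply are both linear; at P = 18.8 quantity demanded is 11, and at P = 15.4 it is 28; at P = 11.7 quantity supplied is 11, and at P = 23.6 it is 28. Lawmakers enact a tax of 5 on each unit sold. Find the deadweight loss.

13.89

Demand slope = (15.4 − 18.8)/(28 − 11) = −0.2, so P = 21 − 0.2Q.
Supply slope = (23.6 − 11.7)/(28 − 11) = 0.7, so P = 4 + 0.7Q.
Competitive equilibrium: 21 − 0.2Q = 4 + 0.7Q → Q* = 18.8889, P* = 17.2222.
With the tax, the buyer price exceeds the seller price by 5: (21 − 0.2Q) − (4 + 0.7Q) = 5 → Q' = 13.3333.
ΔQ = 18.8889 − 13.3333 = 5.5556; the wedge equals the tax, 5.
Deadweight loss = ½ × 5.5556 × 5 = 13.89.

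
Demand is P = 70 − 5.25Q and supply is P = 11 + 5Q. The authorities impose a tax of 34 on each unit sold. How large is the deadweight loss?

Competitive equilibrium: 70 − 5.25Q = 11 + 5Q → Q* = 5.7561, P* = 39.7805.
With the tax, the buyer price exceeds the seller price by 34: (70 − 5.25Q) − (11 + 5Q) = 34 → Q' = 2.439.
ΔQ = 5.7561 − 2.439 = 3.3171; the wedge equals the tax, 34.
DWL = ½ × 3.3171 × 34 = 56.39.

56.39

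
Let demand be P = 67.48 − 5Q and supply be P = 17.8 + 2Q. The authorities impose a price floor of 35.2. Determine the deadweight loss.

Competitive equilibrium: 67.48 − 5Q = 17.8 + 2Q → Q* = 7.0971, P* = 31.9943.
At the floor P = 35.2, quantity demanded = (67.48 − 35.2)/5 = 6.456.
Sellers' marginal cost at Q' = 6.456: 17.8 + 2·6.456 = 30.712.
ΔQ = 7.0971 − 6.456 = 0.6411; wedge = 35.2 − 30.712 = 4.488.
DWL = ½ × 0.6411 × 4.488 = 1.44.

1.44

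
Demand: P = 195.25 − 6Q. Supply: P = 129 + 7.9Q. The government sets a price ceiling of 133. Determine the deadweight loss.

Competitive equilibrium: 195.25 − 6Q = 129 + 7.9Q → Q* = 4.7662, P* = 166.6529.
At the ceiling P = 133, quantity supplied = (133 − 129)/7.9 = 0.5063.
Willingness to pay at Q' = 0.5063: 195.25 − 6·0.5063 = 192.2122.
ΔQ = 4.7662 − 0.5063 = 4.2599; wedge = 192.2122 − 133 = 59.2122.
Deadweight loss = ½ × 4.2599 × 59.2122 = 126.12.

126.12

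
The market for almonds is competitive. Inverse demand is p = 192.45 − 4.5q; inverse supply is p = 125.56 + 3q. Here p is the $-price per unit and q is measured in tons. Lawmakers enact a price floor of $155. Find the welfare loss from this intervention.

$1.33

Competitive equilibrium: 192.45 − 4.5q = 125.56 + 3q → q* = 8.9187, p* = 152.316.
At the floor p = 155, quantity demanded = (192.45 − 155)/4.5 = 8.3222.
Sellers' marginal cost at q' = 8.3222: 125.56 + 3·8.3222 = 150.5266.
Δq = 8.9187 − 8.3222 = 0.5965; wedge = 155 − 150.5266 = 4.4734.
The triangle = ½ × 0.5965 × 4.4734 = $1.33.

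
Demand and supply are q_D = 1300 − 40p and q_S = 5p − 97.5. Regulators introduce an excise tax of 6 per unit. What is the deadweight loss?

80

In inverse form: demand p = 32.5 − 0.025q, supply p = 19.5 + 0.2q.
Competitive equilibrium: 32.5 − 0.025q = 19.5 + 0.2q → q* = 57.7778, p* = 31.0556.
With the tax, the buyer price exceeds the seller price by 6: (32.5 − 0.025q) − (19.5 + 0.2q) = 6 → q' = 31.1111.
Δq = 57.7778 − 31.1111 = 26.6667; the wedge equals the tax, 6.
The triangle = ½ × 26.6667 × 6 = 80.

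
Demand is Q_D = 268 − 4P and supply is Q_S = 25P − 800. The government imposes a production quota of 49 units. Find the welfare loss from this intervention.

In inverse form: demand P = 67 − 0.25Q, supply P = 32 + 0.04Q.
Competitive equilibrium: 67 − 0.25Q = 32 + 0.04Q → Q* = 120.6897, P* = 36.8276.
At Q = 49: demand price = 67 − 0.25·49 = 54.75; supply price = 32 + 0.04·49 = 33.96.
ΔQ = 120.6897 − 49 = 71.6897; wedge = 54.75 − 33.96 = 20.79.
DWL = ½ × 71.6897 × 20.79 = 745.21.

745.21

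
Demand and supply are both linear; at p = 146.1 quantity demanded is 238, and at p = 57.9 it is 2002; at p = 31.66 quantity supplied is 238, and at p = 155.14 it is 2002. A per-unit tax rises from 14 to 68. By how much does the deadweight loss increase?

Demand slope = (57.9 − 146.1)/(2002 − 238) = −0.05, so p = 158 − 0.05q.
Supply slope = (155.14 − 31.66)/(2002 − 238) = 0.07, so p = 15 + 0.07q.
Competitive equilibrium: 158 − 0.05q = 15 + 0.07q → q* = 1191.6667, p* = 98.4167.
For a per-unit tax t: Δq = t/0.12, so DWL = ½·t·(t/0.12) = t²/0.24.
At t = 14: DWL = 816.667. At t = 68: DWL = 19266.667.
Increase = 19266.667 − 816.667 = 18450.

18450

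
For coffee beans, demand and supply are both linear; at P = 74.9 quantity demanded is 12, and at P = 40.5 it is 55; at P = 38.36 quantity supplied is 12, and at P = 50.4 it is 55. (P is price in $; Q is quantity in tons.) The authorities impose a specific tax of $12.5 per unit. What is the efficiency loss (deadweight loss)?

Demand slope = (40.5 − 74.9)/(55 − 12) = −0.8, so P = 84.5 − 0.8Q.
Supply slope = (50.4 − 38.36)/(55 − 12) = 0.28, so P = 35 + 0.28Q.
Competitive equilibrium: 84.5 − 0.8Q = 35 + 0.28Q → Q* = 45.8333, P* = 47.8333.
With the tax, the buyer price exceeds the seller price by 12.5: (84.5 − 0.8Q) − (35 + 0.28Q) = 12.5 → Q' = 34.2593.
ΔQ = 45.8333 − 34.2593 = 11.574; the wedge equals the tax, 12.5.
DWL = ½ × 11.574 × 12.5 = $72.34.

$72.34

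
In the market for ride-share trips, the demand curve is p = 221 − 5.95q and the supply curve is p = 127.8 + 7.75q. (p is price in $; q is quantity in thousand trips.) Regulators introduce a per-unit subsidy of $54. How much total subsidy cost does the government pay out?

Competitive equilibrium: 221 − 5.95q = 127.8 + 7.75q → q* = 6.8029, p* = 180.5226.
The subsidy lowers effective supply by 54: p = 73.8 + 7.75q.
New quantity: 221 − 5.95q = 73.8 + 7.75q → q' = 10.7445.
Total subsidy cost = 54 × 10.7445 = $580.20 thousand.

$580.20 thousand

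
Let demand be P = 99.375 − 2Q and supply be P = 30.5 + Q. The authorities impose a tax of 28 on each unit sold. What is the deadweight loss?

Competitive equilibrium: 99.375 − 2Q = 30.5 + Q → Q* = 22.9583, P* = 53.4583.
With the tax, the buyer price exceeds the seller price by 28: (99.375 − 2Q) − (30.5 + Q) = 28 → Q' = 13.625.
ΔQ = 22.9583 − 13.625 = 9.3333; the wedge equals the tax, 28.
Deadweight loss = ½ × 9.3333 × 28 = 130.67.

130.67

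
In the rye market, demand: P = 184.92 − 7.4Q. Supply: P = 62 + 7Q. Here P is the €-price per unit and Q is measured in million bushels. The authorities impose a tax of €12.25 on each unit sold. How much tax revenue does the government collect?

Competitive equilibrium: 184.92 − 7.4Q = 62 + 7Q → Q* = 8.5361, P* = 121.7528.
With the tax, the buyer price exceeds the seller price by 12.25: (184.92 − 7.4Q) − (62 + 7Q) = 12.25 → Q' = 7.6854.
Tax revenue = 12.25 × 7.6854 = €94.15 million.

€94.15 million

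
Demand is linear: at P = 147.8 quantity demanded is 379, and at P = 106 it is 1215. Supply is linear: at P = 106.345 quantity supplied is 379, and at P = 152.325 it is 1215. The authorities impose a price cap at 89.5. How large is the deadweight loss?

25804.61

Demand slope = (106 − 147.8)/(1215 − 379) = −0.05, so P = 166.75 − 0.05Q.
Supply slope = (152.325 − 106.345)/(1215 − 379) = 0.055, so P = 85.5 + 0.055Q.
Competitive equilibrium: 166.75 − 0.05Q = 85.5 + 0.055Q → Q* = 773.80952, P* = 128.05952.
At the ceiling P = 89.5, quantity supplied = (89.5 − 85.5)/0.055 = 72.72727.
Willingness to pay at Q' = 72.72727: 166.75 − 0.05·72.72727 = 163.11364.
ΔQ = 773.80952 − 72.72727 = 701.08225; wedge = 163.11364 − 89.5 = 73.61364.
The triangle = ½ × 701.08225 × 73.61364 = 25804.61.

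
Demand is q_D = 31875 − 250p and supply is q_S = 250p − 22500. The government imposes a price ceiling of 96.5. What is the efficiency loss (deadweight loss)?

In inverse form: demand p = 127.5 − 0.004q, supply p = 90 + 0.004q.
Competitive equilibrium: 127.5 − 0.004q = 90 + 0.004q → q* = 4687.5, p* = 108.75.
At the ceiling p = 96.5, quantity supplied = (96.5 − 90)/0.004 = 1625.
Willingness to pay at q' = 1625: 127.5 − 0.004·1625 = 121.
Δq = 4687.5 − 1625 = 3062.5; wedge = 121 − 96.5 = 24.5.
The triangle = ½ × 3062.5 × 24.5 = 37515.625.

37515.625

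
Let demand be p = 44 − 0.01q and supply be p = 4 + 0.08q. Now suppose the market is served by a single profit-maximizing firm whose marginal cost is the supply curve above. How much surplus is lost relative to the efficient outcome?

Competitive equilibrium: 44 − 0.01q = 4 + 0.08q → q* = 444.4444, p* = 39.5556.
Marginal revenue: MR = 44 − 0.02q. Set MR = MC: 44 − 0.02q = 4 + 0.08q → q_m = 400.
Price p_m = 44 − 0.01·400 = 40; MC(q_m) = 4 + 0.08·400 = 36.
Competitive q* = 444.4444, so Δq = 44.4444; wedge = 40 − 36 = 4.
The triangle = ½ × 44.4444 × 4 = 88.89.

88.89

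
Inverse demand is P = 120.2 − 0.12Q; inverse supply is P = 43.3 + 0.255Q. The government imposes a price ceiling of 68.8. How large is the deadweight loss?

Competitive equilibrium: 120.2 − 0.12Q = 43.3 + 0.255Q → Q* = 205.0667, P* = 95.592.
At the ceiling P = 68.8, quantity supplied = (68.8 − 43.3)/0.255 = 100.
Willingness to pay at Q' = 100: 120.2 − 0.12·100 = 108.2.
ΔQ = 205.0667 − 100 = 105.0667; wedge = 108.2 − 68.8 = 39.4.
Deadweight loss = ½ × 105.0667 × 39.4 = 2069.81.

2069.81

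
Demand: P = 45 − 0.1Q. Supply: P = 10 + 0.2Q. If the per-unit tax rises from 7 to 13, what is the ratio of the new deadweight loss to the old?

Competitive equilibrium: 45 − 0.1Q = 10 + 0.2Q → Q* = 116.6667, P* = 33.3333.
For a per-unit tax t: ΔQ = t/0.3, so DWL = ½·t·(t/0.3) = t²/0.6.
At t = 7: DWL = 81.667. At t = 13: DWL = 281.667.
Ratio = (13/7)² = 3.449.

3.449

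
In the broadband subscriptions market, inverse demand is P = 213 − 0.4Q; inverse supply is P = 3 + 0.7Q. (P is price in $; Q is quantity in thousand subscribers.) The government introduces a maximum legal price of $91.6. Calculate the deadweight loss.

$2276.63 thousand

Competitive equilibrium: 213 − 0.4Q = 3 + 0.7Q → Q* = 190.9091, P* = 136.6364.
At the ceiling P = 91.6, quantity supplied = (91.6 − 3)/0.7 = 126.5714.
Willingness to pay at Q' = 126.5714: 213 − 0.4·126.5714 = 162.3714.
ΔQ = 190.9091 − 126.5714 = 64.3377; wedge = 162.3714 − 91.6 = 70.7714.
Deadweight loss = ½ × 64.3377 × 70.7714 = $2276.63 thousand.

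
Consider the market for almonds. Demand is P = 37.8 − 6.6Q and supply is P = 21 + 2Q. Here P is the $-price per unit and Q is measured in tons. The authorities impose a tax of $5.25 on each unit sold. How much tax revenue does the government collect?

Competitive equilibrium: 37.8 − 6.6Q = 21 + 2Q → Q* = 1.9535, P* = 24.907.
With the tax, the buyer price exceeds the seller price by 5.25: (37.8 − 6.6Q) − (21 + 2Q) = 5.25 → Q' = 1.343.
Tax revenue = 5.25 × 1.343 = $7.05.

$7.05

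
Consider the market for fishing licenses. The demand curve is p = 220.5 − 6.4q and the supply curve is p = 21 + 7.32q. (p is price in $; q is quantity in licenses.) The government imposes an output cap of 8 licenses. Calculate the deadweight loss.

$293.49

Competitive equilibrium: 220.5 − 6.4q = 21 + 7.32q → q* = 14.5408, p* = 127.4388.
At q = 8: demand price = 220.5 − 6.4·8 = 169.3; supply price = 21 + 7.32·8 = 79.56.
Δq = 14.5408 − 8 = 6.5408; wedge = 169.3 − 79.56 = 89.74.
Welfare loss = ½ × 6.5408 × 89.74 = $293.49.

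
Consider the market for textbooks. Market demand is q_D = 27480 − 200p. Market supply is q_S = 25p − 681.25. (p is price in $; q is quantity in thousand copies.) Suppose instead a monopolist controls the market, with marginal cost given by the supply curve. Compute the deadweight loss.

In inverse form: demand p = 137.4 − 0.005q, supply p = 27.25 + 0.04q.
Competitive equilibrium: 137.4 − 0.005q = 27.25 + 0.04q → q* = 2447.7778, p* = 125.1611.
Marginal revenue: MR = 137.4 − 0.01q. Set MR = MC: 137.4 − 0.01q = 27.25 + 0.04q → q_m = 2203.
Price p_m = 137.4 − 0.005·2203 = 126.385; MC(q_m) = 27.25 + 0.04·2203 = 115.37.
Competitive q* = 2447.7778, so Δq = 244.7778; wedge = 126.385 − 115.37 = 11.015.
Deadweight loss = ½ × 244.7778 × 11.015 = $1348.11 thousand.

$1348.11 thousand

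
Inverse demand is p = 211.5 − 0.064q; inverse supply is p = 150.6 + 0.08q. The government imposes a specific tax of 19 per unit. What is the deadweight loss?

1253.47

Competitive equilibrium: 211.5 − 0.064q = 150.6 + 0.08q → q* = 422.9167, p* = 184.4333.
With the tax, the buyer price exceeds the seller price by 19: (211.5 − 0.064q) − (150.6 + 0.08q) = 19 → q' = 290.9722.
Δq = 422.9167 − 290.9722 = 131.9445; the wedge equals the tax, 19.
Welfare loss = ½ × 131.9445 × 19 = 1253.47.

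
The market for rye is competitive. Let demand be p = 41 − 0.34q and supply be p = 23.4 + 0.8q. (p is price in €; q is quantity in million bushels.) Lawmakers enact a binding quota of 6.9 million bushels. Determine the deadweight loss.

€41.56 million

Competitive equilibrium: 41 − 0.34q = 23.4 + 0.8q → q* = 15.4386, p* = 35.7509.
At q = 6.9: demand price = 41 − 0.34·6.9 = 38.654; supply price = 23.4 + 0.8·6.9 = 28.92.
Δq = 15.4386 − 6.9 = 8.5386; wedge = 38.654 − 28.92 = 9.734.
DWL = ½ × 8.5386 × 9.734 = €41.56 million.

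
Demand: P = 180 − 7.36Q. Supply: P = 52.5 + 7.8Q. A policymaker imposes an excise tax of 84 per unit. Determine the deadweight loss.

232.72

Competitive equilibrium: 180 − 7.36Q = 52.5 + 7.8Q → Q* = 8.4103, P* = 118.1003.
With the tax, the buyer price exceeds the seller price by 84: (180 − 7.36Q) − (52.5 + 7.8Q) = 84 → Q' = 2.8694.
ΔQ = 8.4103 − 2.8694 = 5.5409; the wedge equals the tax, 84.
Welfare loss = ½ × 5.5409 × 84 = 232.72.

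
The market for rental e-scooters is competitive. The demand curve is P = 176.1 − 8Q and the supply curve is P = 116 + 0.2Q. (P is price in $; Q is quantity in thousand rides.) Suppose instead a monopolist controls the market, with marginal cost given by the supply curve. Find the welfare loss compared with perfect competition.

Competitive equilibrium: 176.1 − 8Q = 116 + 0.2Q → Q* = 7.3293, P* = 117.4659.
Marginal revenue: MR = 176.1 − 16Q. Set MR = MC: 176.1 − 16Q = 116 + 0.2Q → Q_m = 3.7099.
Price P_m = 176.1 − 8·3.7099 = 146.4208; MC(Q_m) = 116 + 0.2·3.7099 = 116.742.
Competitive Q* = 7.3293, so ΔQ = 3.6194; wedge = 146.4208 − 116.742 = 29.6788.
DWL = ½ × 3.6194 × 29.6788 = $53.71 thousand.

$53.71 thousand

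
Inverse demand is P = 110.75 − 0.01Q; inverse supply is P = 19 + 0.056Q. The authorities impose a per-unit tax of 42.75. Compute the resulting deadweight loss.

13845.17

Competitive equilibrium: 110.75 − 0.01Q = 19 + 0.056Q → Q* = 1390.1515, P* = 96.8485.
With the tax, the buyer price exceeds the seller price by 42.75: (110.75 − 0.01Q) − (19 + 0.056Q) = 42.75 → Q' = 742.4242.
ΔQ = 1390.1515 − 742.4242 = 647.7273; the wedge equals the tax, 42.75.
DWL = ½ × 647.7273 × 42.75 = 13845.17.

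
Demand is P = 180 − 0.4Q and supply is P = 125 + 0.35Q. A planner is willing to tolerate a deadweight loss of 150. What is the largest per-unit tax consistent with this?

Competitive equilibrium: 180 − 0.4Q = 125 + 0.35Q → Q* = 73.3333, P* = 150.6667.
A tax t gives ΔQ = t/0.75 and wedge t, so DWL = t²/1.5.
t²/1.5 = 150 → t² = 225 → t = 15.

15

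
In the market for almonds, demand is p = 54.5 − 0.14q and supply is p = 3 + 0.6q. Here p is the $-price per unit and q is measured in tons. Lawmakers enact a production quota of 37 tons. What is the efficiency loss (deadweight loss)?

$393.09

Competitive equilibrium: 54.5 − 0.14q = 3 + 0.6q → q* = 69.5946, p* = 44.7568.
At q = 37: demand price = 54.5 − 0.14·37 = 49.32; supply price = 3 + 0.6·37 = 25.2.
Δq = 69.5946 − 37 = 32.5946; wedge = 49.32 − 25.2 = 24.12.
Welfare loss = ½ × 32.5946 × 24.12 = $393.09.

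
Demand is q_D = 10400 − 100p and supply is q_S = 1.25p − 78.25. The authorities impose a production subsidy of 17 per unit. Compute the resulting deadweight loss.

178.40

In inverse form: demand p = 104 − 0.01q, supply p = 62.6 + 0.8q.
Competitive equilibrium: 104 − 0.01q = 62.6 + 0.8q → q* = 51.1111, p* = 103.4889.
The subsidy lowers effective supply by 17: p = 45.6 + 0.8q.
New quantity: 104 − 0.01q = 45.6 + 0.8q → q' = 72.0988.
Overproduction Δq = 72.0988 − 51.1111 = 20.9877; wedge = subsidy = 17.
Welfare loss = ½ × 20.9877 × 17 = 178.40.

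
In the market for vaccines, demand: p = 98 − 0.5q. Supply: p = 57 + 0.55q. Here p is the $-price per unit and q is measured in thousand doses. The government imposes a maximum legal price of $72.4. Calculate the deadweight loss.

Competitive equilibrium: 98 − 0.5q = 57 + 0.55q → q* = 39.0476, p* = 78.4762.
At the ceiling p = 72.4, quantity supplied = (72.4 − 57)/0.55 = 28.
Willingness to pay at q' = 28: 98 − 0.5·28 = 84.
Δq = 39.0476 − 28 = 11.0476; wedge = 84 − 72.4 = 11.6.
Welfare loss = ½ × 11.0476 × 11.6 = $64.08 thousand.

$64.08 thousand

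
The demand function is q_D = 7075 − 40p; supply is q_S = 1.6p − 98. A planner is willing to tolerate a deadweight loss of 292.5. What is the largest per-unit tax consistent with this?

19.5

In inverse form: demand p = 176.875 − 0.025q, supply p = 61.25 + 0.625q.
Competitive equilibrium: 176.875 − 0.025q = 61.25 + 0.625q → q* = 177.8846, p* = 172.4279.
A tax t gives Δq = t/0.65 and wedge t, so DWL = t²/1.3.
t²/1.3 = 292.5 → t² = 380.25 → t = 19.5.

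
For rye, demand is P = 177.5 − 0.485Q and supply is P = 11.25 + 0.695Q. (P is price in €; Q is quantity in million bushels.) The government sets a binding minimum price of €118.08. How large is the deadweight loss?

Competitive equilibrium: 177.5 − 0.485Q = 11.25 + 0.695Q → Q* = 140.8898, P* = 109.1684.
At the floor P = 118.08, quantity demanded = (177.5 − 118.08)/0.485 = 122.5155.
Sellers' marginal cost at Q' = 122.5155: 11.25 + 0.695·122.5155 = 96.3983.
ΔQ = 140.8898 − 122.5155 = 18.3743; wedge = 118.08 − 96.3983 = 21.6817.
Deadweight loss = ½ × 18.3743 × 21.6817 = €199.19 million.

€199.19 million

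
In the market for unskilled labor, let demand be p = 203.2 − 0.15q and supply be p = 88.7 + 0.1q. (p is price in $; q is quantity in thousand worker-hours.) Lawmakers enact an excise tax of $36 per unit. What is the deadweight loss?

Competitive equilibrium: 203.2 − 0.15q = 88.7 + 0.1q → q* = 458, p* = 134.5.
With the tax, the buyer price exceeds the seller price by 36: (203.2 − 0.15q) − (88.7 + 0.1q) = 36 → q' = 314.
Δq = 458 − 314 = 144; the wedge equals the tax, 36.
DWL = ½ × 144 × 36 = $2592 thousand.

$2592 thousand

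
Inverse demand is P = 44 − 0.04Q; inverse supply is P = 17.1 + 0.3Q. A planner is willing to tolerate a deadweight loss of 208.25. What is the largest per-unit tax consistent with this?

Competitive equilibrium: 44 − 0.04Q = 17.1 + 0.3Q → Q* = 79.1176, P* = 40.8353.
A tax t gives ΔQ = t/0.34 and wedge t, so DWL = t²/0.68.
t²/0.68 = 208.25 → t² = 141.61 → t = 11.9.

11.9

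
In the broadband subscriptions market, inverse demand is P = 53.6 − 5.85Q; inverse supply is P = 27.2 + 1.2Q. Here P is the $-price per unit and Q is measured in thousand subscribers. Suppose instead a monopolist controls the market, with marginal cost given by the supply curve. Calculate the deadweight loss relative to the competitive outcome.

Competitive equilibrium: 53.6 − 5.85Q = 27.2 + 1.2Q → Q* = 3.7447, P* = 31.6936.
Marginal revenue: MR = 53.6 − 11.7Q. Set MR = MC: 53.6 − 11.7Q = 27.2 + 1.2Q → Q_m = 2.0465.
Price P_m = 53.6 − 5.85·2.0465 = 41.628; MC(Q_m) = 27.2 + 1.2·2.0465 = 29.6558.
Competitive Q* = 3.7447, so ΔQ = 1.6982; wedge = 41.628 − 29.6558 = 11.9722.
Welfare loss = ½ × 1.6982 × 11.9722 = $10.17 thousand.

$10.17 thousand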